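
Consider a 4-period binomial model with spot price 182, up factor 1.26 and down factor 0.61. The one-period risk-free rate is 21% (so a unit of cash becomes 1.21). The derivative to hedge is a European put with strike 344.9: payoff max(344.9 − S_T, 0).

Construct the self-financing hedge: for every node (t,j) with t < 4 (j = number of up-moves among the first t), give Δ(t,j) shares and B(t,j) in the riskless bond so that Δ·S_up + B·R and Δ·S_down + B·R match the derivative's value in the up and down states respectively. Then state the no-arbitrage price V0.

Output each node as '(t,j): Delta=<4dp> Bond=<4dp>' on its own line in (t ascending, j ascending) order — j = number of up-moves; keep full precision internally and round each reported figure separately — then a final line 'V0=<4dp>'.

(0,0): Delta=-0.5728 Bond=121.7034
(1,0): Delta=-1.0000 Bond=194.6871
(1,1): Delta=-0.5556 Bond=143.3089
(2,0): Delta=-1.0000 Bond=235.5713
(2,1): Delta=-1.0000 Bond=235.5713
(2,2): Delta=-0.5377 Bond=168.2231
(3,0): Delta=-1.0000 Bond=285.0413
(3,1): Delta=-1.0000 Bond=285.0413
(3,2): Delta=-1.0000 Bond=285.0413
(3,3): Delta=-0.5190 Bond=196.7591
V0=17.4509

The replicating-portfolio and risk-neutral prices coincide; use p* = (1.21−0.61)/(1.26−0.61) = 0.9231 for the latter.
Terminal payoffs: V(4,0)=319.7006, V(4,1)=292.8487, V(4,2)=237.3842, V(4,3)=122.8183, V(4,4)=0.0000
  t=3,j=0: stock 41.3105 → up 52.0513 (V=292.8487), down 25.1994 (V=319.7006). Price 243.7308; hedge Δ=-1.0000, bond B=285.0413.
  t=3,j=1: stock 85.3300 → up 107.5158 (V=237.3842), down 52.0513 (V=292.8487). Price 199.7114; hedge Δ=-1.0000, bond B=285.0413.
  t=3,j=2: stock 176.2554 → up 222.0817 (V=122.8183), down 107.5158 (V=237.3842). Price 108.7860; hedge Δ=-1.0000, bond B=285.0413.
  t=3,j=3: stock 364.0684 → up 458.7262 (V=0.0000), down 222.0817 (V=122.8183). Price 7.8079; hedge Δ=-0.5190, bond B=196.7591.
  t=2,j=0: stock 67.7222 → up 85.3300 (V=199.7114), down 41.3105 (V=243.7308). Price 167.8491; hedge Δ=-1.0000, bond B=235.5713.
  t=2,j=1: stock 139.8852 → up 176.2554 (V=108.7860), down 85.3300 (V=199.7114). Price 95.6861; hedge Δ=-1.0000, bond B=235.5713.
  t=2,j=2: stock 288.9432 → up 364.0684 (V=7.8079), down 176.2554 (V=108.7860). Price 12.8723; hedge Δ=-0.5377, bond B=168.2231.
  t=1,j=0: stock 111.0200 → up 139.8852 (V=95.6861), down 67.7222 (V=167.8491). Price 83.6671; hedge Δ=-1.0000, bond B=194.6871.
  t=1,j=1: stock 229.3200 → up 288.9432 (V=12.8723), down 139.8852 (V=95.6861). Price 15.9029; hedge Δ=-0.5556, bond B=143.3089.
  t=0,j=0: stock 182.0000 → up 229.3200 (V=15.9029), down 111.0200 (V=83.6671). Price 17.4509; hedge Δ=-0.5728, bond B=121.7034.
Root portfolio cost Δ·182+B reproduces V0=17.4509.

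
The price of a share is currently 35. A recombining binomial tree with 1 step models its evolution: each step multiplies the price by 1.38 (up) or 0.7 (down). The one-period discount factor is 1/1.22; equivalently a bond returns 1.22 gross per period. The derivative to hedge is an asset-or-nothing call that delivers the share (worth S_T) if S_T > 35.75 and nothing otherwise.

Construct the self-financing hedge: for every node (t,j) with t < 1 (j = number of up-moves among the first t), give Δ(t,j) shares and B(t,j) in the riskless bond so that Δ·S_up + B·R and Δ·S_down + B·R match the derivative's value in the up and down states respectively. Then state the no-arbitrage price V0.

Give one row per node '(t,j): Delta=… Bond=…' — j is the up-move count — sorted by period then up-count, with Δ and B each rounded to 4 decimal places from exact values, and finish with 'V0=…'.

(0,0): Delta=2.0294 Bond=-40.7546
V0=30.2748

Since d<R<u, set p* = (R−d)/(u−d) = 0.7647; price each node as the discounted p*-expectation of its children.
Terminal values V(1,·): V(1,0)=0.0000, V(1,1)=48.3000
  t=0,j=0: stock 35.0000 → up 48.3000 (V=48.3000), down 24.5000 (V=0.0000). Price 30.2748; hedge Δ=2.0294, bond B=-40.7546.
Root portfolio cost Δ·35+B reproduces V0=30.2748.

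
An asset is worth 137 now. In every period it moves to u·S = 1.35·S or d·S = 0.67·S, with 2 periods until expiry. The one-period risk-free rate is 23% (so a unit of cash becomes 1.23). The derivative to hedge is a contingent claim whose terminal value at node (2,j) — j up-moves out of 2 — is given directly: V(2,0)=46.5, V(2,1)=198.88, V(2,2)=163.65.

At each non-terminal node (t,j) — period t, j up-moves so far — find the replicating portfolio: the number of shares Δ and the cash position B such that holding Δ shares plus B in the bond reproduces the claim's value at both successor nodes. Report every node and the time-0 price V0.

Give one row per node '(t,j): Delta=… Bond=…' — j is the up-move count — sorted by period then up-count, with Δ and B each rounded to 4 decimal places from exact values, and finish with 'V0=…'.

(0,0): Delta=-0.0185 Bond=115.0642
(1,0): Delta=2.4413 Bond=-84.2594
(1,1): Delta=-0.2801 Bond=189.9121
V0=112.5267

Risk-neutral probability p* = (R−d)/(u−d) = (1.23−0.67)/(1.35−0.67) = 0.8235.
Payoff layer (t=2): V(2,0)=46.5000, V(2,1)=198.8800, V(2,2)=163.6500
Node (1,0) S=91.7900: V=(p*·198.8800+(1−p*)·46.5000)/1.23=139.8288; Δ=(198.8800−46.5000)/(123.9165−61.4993)=2.4413; B=V−Δ·S=-84.2594
Node (1,1) S=184.9500: V=(p*·163.6500+(1−p*)·198.8800)/1.23=138.1033; Δ=(163.6500−198.8800)/(249.6825−123.9165)=-0.2801; B=V−Δ·S=189.9121
Node (0,0) S=137.0000: V=(p*·138.1033+(1−p*)·139.8288)/1.23=112.5267; Δ=(138.1033−139.8288)/(184.9500−91.7900)=-0.0185; B=V−Δ·S=115.0642
Root portfolio cost Δ·137+B reproduces V0=112.5267.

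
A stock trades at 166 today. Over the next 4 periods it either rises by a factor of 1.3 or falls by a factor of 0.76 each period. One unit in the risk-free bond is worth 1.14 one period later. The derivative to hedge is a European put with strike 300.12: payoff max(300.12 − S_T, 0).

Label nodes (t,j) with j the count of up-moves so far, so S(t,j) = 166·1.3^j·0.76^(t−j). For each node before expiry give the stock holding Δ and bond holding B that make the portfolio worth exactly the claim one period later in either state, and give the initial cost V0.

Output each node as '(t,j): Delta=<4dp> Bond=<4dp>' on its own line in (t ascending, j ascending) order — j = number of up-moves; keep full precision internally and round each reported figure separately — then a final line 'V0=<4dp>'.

Under the risk-neutral measure, an up-move has probability p* = (R−d)/(u−d) = 0.7037 and values discount at R = 1.14.
Payoff layer (t=4): V(4,0)=244.7388, V(4,1)=205.3890, V(4,2)=138.0801, V(4,3)=22.9465, V(4,4)=0.0000
(3,0): S=72.8700. Δ = (V_up−V_dn)/(S_up−S_dn) = (205.3890−244.7388)/(94.7310−55.3812) = -1.0000. V = [p*·205.3890 + (1−p*)·244.7388]/1.14 = 190.3931. B = V − Δ·S = 263.2632.
(3,1): S=124.6461. Δ = (V_up−V_dn)/(S_up−S_dn) = (138.0801−205.3890)/(162.0399−94.7310) = -1.0000. V = [p*·138.0801 + (1−p*)·205.3890]/1.14 = 138.6171. B = V − Δ·S = 263.2632.
(3,2): S=213.2104. Δ = (V_up−V_dn)/(S_up−S_dn) = (22.9465−138.0801)/(277.1735−162.0399) = -1.0000. V = [p*·22.9465 + (1−p*)·138.0801]/1.14 = 50.0528. B = V − Δ·S = 263.2632.
(3,3): S=364.7020. Δ = (V_up−V_dn)/(S_up−S_dn) = (0.0000−22.9465)/(474.1126−277.1735) = -0.1165. V = [p*·0.0000 + (1−p*)·22.9465]/1.14 = 5.9640. B = V − Δ·S = 48.4575.
(2,0): S=95.8816. Δ = (V_up−V_dn)/(S_up−S_dn) = (138.6171−190.3931)/(124.6461−72.8700) = -1.0000. V = [p*·138.6171 + (1−p*)·190.3931]/1.14 = 135.0510. B = V − Δ·S = 230.9326.
(2,1): S=164.0080. Δ = (V_up−V_dn)/(S_up−S_dn) = (50.0528−138.6171)/(213.2104−124.6461) = -1.0000. V = [p*·50.0528 + (1−p*)·138.6171]/1.14 = 66.9246. B = V − Δ·S = 230.9326.
(2,2): S=280.5400. Δ = (V_up−V_dn)/(S_up−S_dn) = (5.9640−50.0528)/(364.7020−213.2104) = -0.2910. V = [p*·5.9640 + (1−p*)·50.0528]/1.14 = 16.6906. B = V − Δ·S = 98.3365.
(1,0): S=126.1600. Δ = (V_up−V_dn)/(S_up−S_dn) = (66.9246−135.0510)/(164.0080−95.8816) = -1.0000. V = [p*·66.9246 + (1−p*)·135.0510]/1.14 = 76.4125. B = V − Δ·S = 202.5725.
(1,1): S=215.8000. Δ = (V_up−V_dn)/(S_up−S_dn) = (16.6906−66.9246)/(280.5400−164.0080) = -0.4311. V = [p*·16.6906 + (1−p*)·66.9246]/1.14 = 27.6972. B = V − Δ·S = 120.7230.
(0,0): S=166.0000. Δ = (V_up−V_dn)/(S_up−S_dn) = (27.6972−76.4125)/(215.8000−126.1600) = -0.5435. V = [p*·27.6972 + (1−p*)·76.4125]/1.14 = 36.9573. B = V − Δ·S = 127.1708.
The time-0 hedge costs 36.9573, which is the no-arbitrage price.

(0,0): Delta=-0.5435 Bond=127.1708
(1,0): Delta=-1.0000 Bond=202.5725
(1,1): Delta=-0.4311 Bond=120.7230
(2,0): Delta=-1.0000 Bond=230.9326
(2,1): Delta=-1.0000 Bond=230.9326
(2,2): Delta=-0.2910 Bond=98.3365
(3,0): Delta=-1.0000 Bond=263.2632
(3,1): Delta=-1.0000 Bond=263.2632
(3,2): Delta=-1.0000 Bond=263.2632
(3,3): Delta=-0.1165 Bond=48.4575
V0=36.9573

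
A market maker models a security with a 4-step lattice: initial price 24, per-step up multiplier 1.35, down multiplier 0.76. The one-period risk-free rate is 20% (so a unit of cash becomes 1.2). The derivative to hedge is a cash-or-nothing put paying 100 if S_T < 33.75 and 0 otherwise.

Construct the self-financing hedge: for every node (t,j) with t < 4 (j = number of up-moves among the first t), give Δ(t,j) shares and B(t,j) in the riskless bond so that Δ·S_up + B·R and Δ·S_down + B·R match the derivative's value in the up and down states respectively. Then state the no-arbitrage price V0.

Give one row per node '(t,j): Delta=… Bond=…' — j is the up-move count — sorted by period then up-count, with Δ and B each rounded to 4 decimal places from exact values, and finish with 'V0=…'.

(0,0): Delta=-1.7336 Bond=54.5742
(1,0): Delta=-3.5889 Bond=99.3294
(1,1): Delta=-1.3776 Bond=53.9526
(2,0): Delta=0.0000 Bond=69.4444
(2,1): Delta=-4.2777 Bond=136.1558
(2,2): Delta=-0.8210 Bond=40.3979
(3,0): Delta=0.0000 Bond=83.3333
(3,1): Delta=0.0000 Bond=83.3333
(3,2): Delta=-5.0987 Bond=190.6780
(3,3): Delta=0.0000 Bond=0.0000
V0=12.9673

Risk-neutral probability p* = (R−d)/(u−d) = (1.2−0.76)/(1.35−0.76) = 0.7458.
Terminal values V(4,·): V(4,0)=100.0000, V(4,1)=100.0000, V(4,2)=100.0000, V(4,3)=0.0000, V(4,4)=0.0000
Node (3,0) S=10.5354: V=(p*·100.0000+(1−p*)·100.0000)/1.2=83.3333; Δ=(100.0000−100.0000)/(14.2228−8.0069)=0.0000; B=V−Δ·S=83.3333
Node (3,1) S=18.7142: V=(p*·100.0000+(1−p*)·100.0000)/1.2=83.3333; Δ=(100.0000−100.0000)/(25.2642−14.2228)=0.0000; B=V−Δ·S=83.3333
Node (3,2) S=33.2424: V=(p*·0.0000+(1−p*)·100.0000)/1.2=21.1864; Δ=(0.0000−100.0000)/(44.8772−25.2642)=-5.0987; B=V−Δ·S=190.6780
Node (3,3) S=59.0490: V=(p*·0.0000+(1−p*)·0.0000)/1.2=0.0000; Δ=(0.0000−0.0000)/(79.7162−44.8772)=0.0000; B=V−Δ·S=0.0000
Node (2,0) S=13.8624: V=(p*·83.3333+(1−p*)·83.3333)/1.2=69.4444; Δ=(83.3333−83.3333)/(18.7142−10.5354)=0.0000; B=V−Δ·S=69.4444
Node (2,1) S=24.6240: V=(p*·21.1864+(1−p*)·83.3333)/1.2=30.8221; Δ=(21.1864−83.3333)/(33.2424−18.7142)=-4.2777; B=V−Δ·S=136.1558
Node (2,2) S=43.7400: V=(p*·0.0000+(1−p*)·21.1864)/1.2=4.4887; Δ=(0.0000−21.1864)/(59.0490−33.2424)=-0.8210; B=V−Δ·S=40.3979
Node (1,0) S=18.2400: V=(p*·30.8221+(1−p*)·69.4444)/1.2=33.8678; Δ=(30.8221−69.4444)/(24.6240−13.8624)=-3.5889; B=V−Δ·S=99.3294
Node (1,1) S=32.4000: V=(p*·4.4887+(1−p*)·30.8221)/1.2=9.3197; Δ=(4.4887−30.8221)/(43.7400−24.6240)=-1.3776; B=V−Δ·S=53.9526
Node (0,0) S=24.0000: V=(p*·9.3197+(1−p*)·33.8678)/1.2=12.9673; Δ=(9.3197−33.8678)/(32.4000−18.2400)=-1.7336; B=V−Δ·S=54.5742
The time-0 hedge costs 12.9673, which is the no-arbitrage price.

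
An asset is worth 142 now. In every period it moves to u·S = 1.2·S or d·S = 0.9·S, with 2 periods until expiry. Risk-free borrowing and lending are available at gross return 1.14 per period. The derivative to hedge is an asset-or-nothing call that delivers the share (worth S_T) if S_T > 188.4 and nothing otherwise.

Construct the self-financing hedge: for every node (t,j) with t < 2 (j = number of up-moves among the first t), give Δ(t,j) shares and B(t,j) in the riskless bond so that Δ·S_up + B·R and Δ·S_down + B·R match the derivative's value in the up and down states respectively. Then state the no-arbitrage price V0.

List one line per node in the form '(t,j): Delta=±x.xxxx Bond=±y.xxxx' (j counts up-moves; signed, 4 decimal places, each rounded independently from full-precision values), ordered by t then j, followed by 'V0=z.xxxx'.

Risk-neutral probability p* = (R−d)/(u−d) = (1.14−0.9)/(1.2−0.9) = 0.8000.
Terminal values V(2,·): V(2,0)=0.0000, V(2,1)=0.0000, V(2,2)=204.4800
(1,0): S=127.8000. Δ = (V_up−V_dn)/(S_up−S_dn) = (0.0000−0.0000)/(153.3600−115.0200) = 0.0000. V = [p*·0.0000 + (1−p*)·0.0000]/1.14 = 0.0000. B = V − Δ·S = 0.0000.
(1,1): S=170.4000. Δ = (V_up−V_dn)/(S_up−S_dn) = (204.4800−0.0000)/(204.4800−153.3600) = 4.0000. V = [p*·204.4800 + (1−p*)·0.0000]/1.14 = 143.4947. B = V − Δ·S = -538.1053.
(0,0): S=142.0000. Δ = (V_up−V_dn)/(S_up−S_dn) = (143.4947−0.0000)/(170.4000−127.8000) = 3.3684. V = [p*·143.4947 + (1−p*)·0.0000]/1.14 = 100.6981. B = V − Δ·S = -377.6177.
Each (Δ,B) replicates both successor values, so the strategy is self-financing and V0 is arbitrage-free.

(0,0): Delta=3.3684 Bond=-377.6177
(1,0): Delta=0.0000 Bond=0.0000
(1,1): Delta=4.0000 Bond=-538.1053
V0=100.6981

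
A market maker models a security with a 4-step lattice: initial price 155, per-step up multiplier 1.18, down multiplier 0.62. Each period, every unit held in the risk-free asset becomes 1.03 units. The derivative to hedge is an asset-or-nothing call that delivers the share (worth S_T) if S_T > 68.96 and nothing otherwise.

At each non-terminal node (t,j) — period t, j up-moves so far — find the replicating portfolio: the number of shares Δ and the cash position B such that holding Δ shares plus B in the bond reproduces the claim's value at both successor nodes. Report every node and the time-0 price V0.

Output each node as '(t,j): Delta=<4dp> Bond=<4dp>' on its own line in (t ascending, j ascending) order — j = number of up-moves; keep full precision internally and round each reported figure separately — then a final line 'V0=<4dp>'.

The replicating-portfolio and risk-neutral prices coincide; use p* = (1.03−0.62)/(1.18−0.62) = 0.7321 for the latter.
Terminal values V(4,·): V(4,0)=0.0000, V(4,1)=0.0000, V(4,2)=82.9620, V(4,3)=157.8954, V(4,4)=300.5106
(3,0): S=36.9408. Δ = (V_up−V_dn)/(S_up−S_dn) = (0.0000−0.0000)/(43.5902−22.9033) = 0.0000. V = [p*·0.0000 + (1−p*)·0.0000]/1.03 = 0.0000. B = V − Δ·S = 0.0000.
(3,1): S=70.3068. Δ = (V_up−V_dn)/(S_up−S_dn) = (82.9620−0.0000)/(82.9620−43.5902) = 2.1071. V = [p*·82.9620 + (1−p*)·0.0000]/1.03 = 58.9709. B = V − Δ·S = -89.1755.
(3,2): S=133.8096. Δ = (V_up−V_dn)/(S_up−S_dn) = (157.8954−82.9620)/(157.8954−82.9620) = 1.0000. V = [p*·157.8954 + (1−p*)·82.9620]/1.03 = 133.8096. B = V − Δ·S = 0.0000.
(3,3): S=254.6700. Δ = (V_up−V_dn)/(S_up−S_dn) = (300.5106−157.8954)/(300.5106−157.8954) = 1.0000. V = [p*·300.5106 + (1−p*)·157.8954]/1.03 = 254.6700. B = V − Δ·S = 0.0000.
(2,0): S=59.5820. Δ = (V_up−V_dn)/(S_up−S_dn) = (58.9709−0.0000)/(70.3068−36.9408) = 1.7674. V = [p*·58.9709 + (1−p*)·0.0000]/1.03 = 41.9176. B = V − Δ·S = -63.3876.
(2,1): S=113.3980. Δ = (V_up−V_dn)/(S_up−S_dn) = (133.8096−58.9709)/(133.8096−70.3068) = 1.1785. V = [p*·133.8096 + (1−p*)·58.9709]/1.03 = 110.4500. B = V − Δ·S = -23.1906.
(2,2): S=215.8220. Δ = (V_up−V_dn)/(S_up−S_dn) = (254.6700−133.8096)/(254.6700−133.8096) = 1.0000. V = [p*·254.6700 + (1−p*)·133.8096]/1.03 = 215.8220. B = V − Δ·S = 0.0000.
(1,0): S=96.1000. Δ = (V_up−V_dn)/(S_up−S_dn) = (110.4500−41.9176)/(113.3980−59.5820) = 1.2735. V = [p*·110.4500 + (1−p*)·41.9176]/1.03 = 89.4108. B = V − Δ·S = -32.9686.
(1,1): S=182.9000. Δ = (V_up−V_dn)/(S_up−S_dn) = (215.8220−110.4500)/(215.8220−113.3980) = 1.0288. V = [p*·215.8220 + (1−p*)·110.4500]/1.03 = 182.1334. B = V − Δ·S = -6.0308.
(0,0): S=155.0000. Δ = (V_up−V_dn)/(S_up−S_dn) = (182.1334−89.4108)/(182.9000−96.1000) = 1.0682. V = [p*·182.1334 + (1−p*)·89.4108]/1.03 = 152.7155. B = V − Δ·S = -12.8605.
Root portfolio cost Δ·155+B reproduces V0=152.7155.

(0,0): Delta=1.0682 Bond=-12.8605
(1,0): Delta=1.2735 Bond=-32.9686
(1,1): Delta=1.0288 Bond=-6.0308
(2,0): Delta=1.7674 Bond=-63.3876
(2,1): Delta=1.1785 Bond=-23.1906
(2,2): Delta=1.0000 Bond=0.0000
(3,0): Delta=0.0000 Bond=0.0000
(3,1): Delta=2.1071 Bond=-89.1755
(3,2): Delta=1.0000 Bond=0.0000
(3,3): Delta=1.0000 Bond=0.0000
V0=152.7155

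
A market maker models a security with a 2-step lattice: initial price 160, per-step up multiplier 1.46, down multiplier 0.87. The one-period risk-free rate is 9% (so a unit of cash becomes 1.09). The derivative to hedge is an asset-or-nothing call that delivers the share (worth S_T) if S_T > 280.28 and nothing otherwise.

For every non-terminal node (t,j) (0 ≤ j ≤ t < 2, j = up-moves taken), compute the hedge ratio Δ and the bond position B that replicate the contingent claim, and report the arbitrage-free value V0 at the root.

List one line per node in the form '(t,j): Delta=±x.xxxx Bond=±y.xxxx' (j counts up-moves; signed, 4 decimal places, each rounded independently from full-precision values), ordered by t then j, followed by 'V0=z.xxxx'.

No-arbitrage ⇒ martingale measure with p* = (R−d)/(u−d) = 0.3729.
Payoff layer (t=2): V(2,0)=0.0000, V(2,1)=0.0000, V(2,2)=341.0560
(1,0): S=139.2000. Δ = (V_up−V_dn)/(S_up−S_dn) = (0.0000−0.0000)/(203.2320−121.1040) = 0.0000. V = [p*·0.0000 + (1−p*)·0.0000]/1.09 = 0.0000. B = V − Δ·S = 0.0000.
(1,1): S=233.6000. Δ = (V_up−V_dn)/(S_up−S_dn) = (341.0560−0.0000)/(341.0560−203.2320) = 2.4746. V = [p*·341.0560 + (1−p*)·0.0000]/1.09 = 116.6729. B = V − Δ·S = -461.3882.
(0,0): S=160.0000. Δ = (V_up−V_dn)/(S_up−S_dn) = (116.6729−0.0000)/(233.6000−139.2000) = 1.2359. V = [p*·116.6729 + (1−p*)·0.0000]/1.09 = 39.9130. B = V − Δ·S = -157.8377.
Self-financing check: at every node Δ·S+B equals the discounted successor values.

(0,0): Delta=1.2359 Bond=-157.8377
(1,0): Delta=0.0000 Bond=0.0000
(1,1): Delta=2.4746 Bond=-461.3882
V0=39.9130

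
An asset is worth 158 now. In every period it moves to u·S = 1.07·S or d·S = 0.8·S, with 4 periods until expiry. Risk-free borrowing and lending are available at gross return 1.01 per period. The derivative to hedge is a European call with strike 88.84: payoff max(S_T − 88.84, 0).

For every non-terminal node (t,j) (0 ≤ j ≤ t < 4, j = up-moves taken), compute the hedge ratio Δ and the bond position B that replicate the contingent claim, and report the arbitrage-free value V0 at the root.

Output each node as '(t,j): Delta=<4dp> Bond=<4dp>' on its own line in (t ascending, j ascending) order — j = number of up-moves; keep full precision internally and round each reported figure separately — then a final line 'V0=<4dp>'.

Risk-neutral probability p* = (R−d)/(u−d) = (1.01−0.8)/(1.07−0.8) = 0.7778.
Terminal values V(4,·): V(4,0)=0.0000, V(4,1)=0.0000, V(4,2)=26.9323, V(4,3)=66.0054, V(4,4)=118.2658
  t=3,j=0: stock 80.8960 → up 86.5587 (V=0.0000), down 64.7168 (V=0.0000). Price 0.0000; hedge Δ=0.0000, bond B=0.0000.
  t=3,j=1: stock 108.1984 → up 115.7723 (V=26.9323), down 86.5587 (V=0.0000). Price 20.7399; hedge Δ=0.9219, bond B=-79.0093.
  t=3,j=2: stock 144.7154 → up 154.8454 (V=66.0054), down 115.7723 (V=26.9323). Price 56.7550; hedge Δ=1.0000, bond B=-87.9604.
  t=3,j=3: stock 193.5568 → up 207.1058 (V=118.2658), down 154.8454 (V=66.0054). Price 105.5964; hedge Δ=1.0000, bond B=-87.9604.
  t=2,j=0: stock 101.1200 → up 108.1984 (V=20.7399), down 80.8960 (V=0.0000). Price 15.9713; hedge Δ=0.7596, bond B=-60.8432.
  t=2,j=1: stock 135.2480 → up 144.7154 (V=56.7550), down 108.1984 (V=20.7399). Price 48.2689; hedge Δ=0.9863, bond B=-85.1201.
  t=2,j=2: stock 180.8942 → up 193.5568 (V=105.5964), down 144.7154 (V=56.7550). Price 93.8047; hedge Δ=1.0000, bond B=-87.0895.
  t=1,j=0: stock 126.4000 → up 135.2480 (V=48.2689), down 101.1200 (V=15.9713). Price 40.6848; hedge Δ=0.9464, bond B=-78.9358.
  t=1,j=1: stock 169.0600 → up 180.8942 (V=93.8047), down 135.2480 (V=48.2689). Price 82.8571; hedge Δ=0.9976, bond B=-85.7939.
  t=0,j=0: stock 158.0000 → up 169.0600 (V=82.8571), down 126.4000 (V=40.6848). Price 72.7579; hedge Δ=0.9886, bond B=-83.4355.
Each (Δ,B) replicates both successor values, so the strategy is self-financing and V0 is arbitrage-free.

(0,0): Delta=0.9886 Bond=-83.4355
(1,0): Delta=0.9464 Bond=-78.9358
(1,1): Delta=0.9976 Bond=-85.7939
(2,0): Delta=0.7596 Bond=-60.8432
(2,1): Delta=0.9863 Bond=-85.1201
(2,2): Delta=1.0000 Bond=-87.0895
(3,0): Delta=0.0000 Bond=0.0000
(3,1): Delta=0.9219 Bond=-79.0093
(3,2): Delta=1.0000 Bond=-87.9604
(3,3): Delta=1.0000 Bond=-87.9604
V0=72.7579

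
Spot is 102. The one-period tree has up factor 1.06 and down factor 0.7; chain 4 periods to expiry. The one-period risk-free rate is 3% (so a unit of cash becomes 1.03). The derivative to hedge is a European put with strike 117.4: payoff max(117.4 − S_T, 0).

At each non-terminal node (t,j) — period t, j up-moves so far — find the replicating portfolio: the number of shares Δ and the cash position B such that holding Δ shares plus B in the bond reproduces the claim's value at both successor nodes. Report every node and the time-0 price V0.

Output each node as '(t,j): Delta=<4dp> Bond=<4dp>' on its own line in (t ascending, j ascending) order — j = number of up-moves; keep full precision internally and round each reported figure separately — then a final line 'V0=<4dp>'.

(0,0): Delta=-0.7817 Bond=89.1748
(1,0): Delta=-1.0000 Bond=107.4376
(1,1): Delta=-0.7686 Bond=90.4330
(2,0): Delta=-1.0000 Bond=110.6608
(2,1): Delta=-1.0000 Bond=110.6608
(2,2): Delta=-0.7547 Bond=91.5537
(3,0): Delta=-1.0000 Bond=113.9806
(3,1): Delta=-1.0000 Bond=113.9806
(3,2): Delta=-1.0000 Bond=113.9806
(3,3): Delta=-0.7400 Bond=92.5112
V0=9.4428

Under the risk-neutral measure, an up-move has probability p* = (R−d)/(u−d) = 0.9167 and values discount at R = 1.03.
Terminal values V(4,·): V(4,0)=92.9098, V(4,1)=80.3148, V(4,2)=61.2425, V(4,3)=32.3615, V(4,4)=0.0000
  t=3,j=0: stock 34.9860 → up 37.0852 (V=80.3148), down 24.4902 (V=92.9098). Price 78.9946; hedge Δ=-1.0000, bond B=113.9806.
  t=3,j=1: stock 52.9788 → up 56.1575 (V=61.2425), down 37.0852 (V=80.3148). Price 61.0018; hedge Δ=-1.0000, bond B=113.9806.
  t=3,j=2: stock 80.2250 → up 85.0385 (V=32.3615), down 56.1575 (V=61.2425). Price 33.7555; hedge Δ=-1.0000, bond B=113.9806.
  t=3,j=3: stock 121.4836 → up 128.7726 (V=0.0000), down 85.0385 (V=32.3615). Price 2.6182; hedge Δ=-0.7400, bond B=92.5112.
  t=2,j=0: stock 49.9800 → up 52.9788 (V=61.0018), down 34.9860 (V=78.9946). Price 60.6808; hedge Δ=-1.0000, bond B=110.6608.
  t=2,j=1: stock 75.6840 → up 80.2250 (V=33.7555), down 52.9788 (V=61.0018). Price 34.9768; hedge Δ=-1.0000, bond B=110.6608.
  t=2,j=2: stock 114.6072 → up 121.4836 (V=2.6182), down 80.2250 (V=33.7555). Price 5.0612; hedge Δ=-0.7547, bond B=91.5537.
  t=1,j=0: stock 71.4000 → up 75.6840 (V=34.9768), down 49.9800 (V=60.6808). Price 36.0376; hedge Δ=-1.0000, bond B=107.4376.
  t=1,j=1: stock 108.1200 → up 114.6072 (V=5.0612), down 75.6840 (V=34.9768). Price 7.3341; hedge Δ=-0.7686, bond B=90.4330.
  t=0,j=0: stock 102.0000 → up 108.1200 (V=7.3341), down 71.4000 (V=36.0376). Price 9.4428; hedge Δ=-0.7817, bond B=89.1748.
Root portfolio cost Δ·102+B reproduces V0=9.4428.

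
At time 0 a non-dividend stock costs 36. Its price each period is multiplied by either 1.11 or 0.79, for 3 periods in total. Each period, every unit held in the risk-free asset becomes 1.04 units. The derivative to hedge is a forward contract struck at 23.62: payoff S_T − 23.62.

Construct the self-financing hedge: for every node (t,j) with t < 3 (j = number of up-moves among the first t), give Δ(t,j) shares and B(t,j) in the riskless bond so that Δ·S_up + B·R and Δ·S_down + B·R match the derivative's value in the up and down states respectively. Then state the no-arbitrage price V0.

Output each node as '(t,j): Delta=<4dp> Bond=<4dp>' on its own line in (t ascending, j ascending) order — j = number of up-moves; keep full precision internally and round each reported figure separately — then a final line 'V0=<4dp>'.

(0,0): Delta=1.0000 Bond=-20.9981
(1,0): Delta=1.0000 Bond=-21.8380
(1,1): Delta=1.0000 Bond=-21.8380
(2,0): Delta=1.0000 Bond=-22.7115
(2,1): Delta=1.0000 Bond=-22.7115
(2,2): Delta=1.0000 Bond=-22.7115
V0=15.0019

The replicating-portfolio and risk-neutral prices coincide; use p* = (1.04−0.79)/(1.11−0.79) = 0.7812 for the latter.
Terminal payoffs: V(3,0)=-5.8706, V(3,1)=1.3190, V(3,2)=11.4209, V(3,3)=25.6147
(2,0): S=22.4676. Δ = (V_up−V_dn)/(S_up−S_dn) = (1.3190−-5.8706)/(24.9390−17.7494) = 1.0000. V = [p*·1.3190 + (1−p*)·-5.8706]/1.04 = -0.2439. B = V − Δ·S = -22.7115.
(2,1): S=31.5684. Δ = (V_up−V_dn)/(S_up−S_dn) = (11.4209−1.3190)/(35.0409−24.9390) = 1.0000. V = [p*·11.4209 + (1−p*)·1.3190]/1.04 = 8.8569. B = V − Δ·S = -22.7115.
(2,2): S=44.3556. Δ = (V_up−V_dn)/(S_up−S_dn) = (25.6147−11.4209)/(49.2347−35.0409) = 1.0000. V = [p*·25.6147 + (1−p*)·11.4209]/1.04 = 21.6441. B = V − Δ·S = -22.7115.
(1,0): S=28.4400. Δ = (V_up−V_dn)/(S_up−S_dn) = (8.8569−-0.2439)/(31.5684−22.4676) = 1.0000. V = [p*·8.8569 + (1−p*)·-0.2439]/1.04 = 6.6020. B = V − Δ·S = -21.8380.
(1,1): S=39.9600. Δ = (V_up−V_dn)/(S_up−S_dn) = (21.6441−8.8569)/(44.3556−31.5684) = 1.0000. V = [p*·21.6441 + (1−p*)·8.8569]/1.04 = 18.1220. B = V − Δ·S = -21.8380.
(0,0): S=36.0000. Δ = (V_up−V_dn)/(S_up−S_dn) = (18.1220−6.6020)/(39.9600−28.4400) = 1.0000. V = [p*·18.1220 + (1−p*)·6.6020]/1.04 = 15.0019. B = V − Δ·S = -20.9981.
Root portfolio cost Δ·36+B reproduces V0=15.0019.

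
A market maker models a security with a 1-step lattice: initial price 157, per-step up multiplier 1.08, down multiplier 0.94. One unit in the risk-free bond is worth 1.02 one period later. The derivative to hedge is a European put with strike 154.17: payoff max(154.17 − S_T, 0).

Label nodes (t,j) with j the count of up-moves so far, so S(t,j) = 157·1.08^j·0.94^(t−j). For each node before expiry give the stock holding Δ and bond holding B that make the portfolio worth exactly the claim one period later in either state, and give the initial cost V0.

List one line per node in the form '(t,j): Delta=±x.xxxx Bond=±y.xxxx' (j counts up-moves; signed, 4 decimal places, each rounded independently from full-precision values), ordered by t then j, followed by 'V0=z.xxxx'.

(0,0): Delta=-0.2998 Bond=49.8403
V0=2.7689

Since d<R<u, set p* = (R−d)/(u−d) = 0.5714; price each node as the discounted p*-expectation of its children.
Terminal payoffs: V(1,0)=6.5900, V(1,1)=0.0000
Node (0,0) S=157.0000: V=(p*·0.0000+(1−p*)·6.5900)/1.02=2.7689; Δ=(0.0000−6.5900)/(169.5600−147.5800)=-0.2998; B=V−Δ·S=49.8403
Check: Δ(0,0)·S0 + B(0,0) = 2.7689 = V0.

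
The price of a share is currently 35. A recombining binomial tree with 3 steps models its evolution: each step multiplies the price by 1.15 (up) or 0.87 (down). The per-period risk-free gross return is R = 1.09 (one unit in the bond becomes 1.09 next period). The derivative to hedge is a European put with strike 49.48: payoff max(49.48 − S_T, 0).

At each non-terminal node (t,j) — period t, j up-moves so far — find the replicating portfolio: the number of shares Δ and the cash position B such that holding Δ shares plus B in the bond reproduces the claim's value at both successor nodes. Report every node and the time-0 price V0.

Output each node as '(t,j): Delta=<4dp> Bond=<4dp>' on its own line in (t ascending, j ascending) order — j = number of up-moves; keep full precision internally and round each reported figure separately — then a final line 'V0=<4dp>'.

(0,0): Delta=-0.8011 Bond=32.6522
(1,0): Delta=-1.0000 Bond=41.6463
(1,1): Delta=-0.7601 Bond=33.9395
(2,0): Delta=-1.0000 Bond=45.3945
(2,1): Delta=-1.0000 Bond=45.3945
(2,2): Delta=-0.7106 Bond=34.7030
V0=4.6125

The replicating-portfolio and risk-neutral prices coincide; use p* = (1.09−0.87)/(1.15−0.87) = 0.7857 for the latter.
Terminal payoffs: V(3,0)=26.4324, V(3,1)=19.0148, V(3,2)=9.2099, V(3,3)=0.0000
  t=2,j=0: stock 26.4915 → up 30.4652 (V=19.0148), down 23.0476 (V=26.4324). Price 18.9030; hedge Δ=-1.0000, bond B=45.3945.
  t=2,j=1: stock 35.0175 → up 40.2701 (V=9.2099), down 30.4652 (V=19.0148). Price 10.3770; hedge Δ=-1.0000, bond B=45.3945.
  t=2,j=2: stock 46.2875 → up 53.2306 (V=0.0000), down 40.2701 (V=9.2099). Price 1.8106; hedge Δ=-0.7106, bond B=34.7030.
  t=1,j=0: stock 30.4500 → up 35.0175 (V=10.3770), down 26.4915 (V=18.9030). Price 11.1963; hedge Δ=-1.0000, bond B=41.6463.
  t=1,j=1: stock 40.2500 → up 46.2875 (V=1.8106), down 35.0175 (V=10.3770). Price 3.3452; hedge Δ=-0.7601, bond B=33.9395.
  t=0,j=0: stock 35.0000 → up 40.2500 (V=3.3452), down 30.4500 (V=11.1963). Price 4.6125; hedge Δ=-0.8011, bond B=32.6522.
Root portfolio cost Δ·35+B reproduces V0=4.6125.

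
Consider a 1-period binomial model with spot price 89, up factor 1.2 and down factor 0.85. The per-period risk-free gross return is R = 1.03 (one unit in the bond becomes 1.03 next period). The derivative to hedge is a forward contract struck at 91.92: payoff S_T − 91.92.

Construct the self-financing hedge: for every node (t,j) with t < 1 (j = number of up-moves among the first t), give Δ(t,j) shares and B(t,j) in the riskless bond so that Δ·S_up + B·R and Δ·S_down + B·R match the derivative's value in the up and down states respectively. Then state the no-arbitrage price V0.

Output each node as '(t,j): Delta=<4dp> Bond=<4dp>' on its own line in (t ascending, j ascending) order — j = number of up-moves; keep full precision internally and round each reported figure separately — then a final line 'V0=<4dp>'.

(0,0): Delta=1.0000 Bond=-89.2427
V0=-0.2427

Under the risk-neutral measure, an up-move has probability p* = (R−d)/(u−d) = 0.5143 and values discount at R = 1.03.
At expiry t=1: V(1,0)=-16.2700, V(1,1)=14.8800
  t=0,j=0: stock 89.0000 → up 106.8000 (V=14.8800), down 75.6500 (V=-16.2700). Price -0.2427; hedge Δ=1.0000, bond B=-89.2427.
Each (Δ,B) replicates both successor values, so the strategy is self-financing and V0 is arbitrage-free.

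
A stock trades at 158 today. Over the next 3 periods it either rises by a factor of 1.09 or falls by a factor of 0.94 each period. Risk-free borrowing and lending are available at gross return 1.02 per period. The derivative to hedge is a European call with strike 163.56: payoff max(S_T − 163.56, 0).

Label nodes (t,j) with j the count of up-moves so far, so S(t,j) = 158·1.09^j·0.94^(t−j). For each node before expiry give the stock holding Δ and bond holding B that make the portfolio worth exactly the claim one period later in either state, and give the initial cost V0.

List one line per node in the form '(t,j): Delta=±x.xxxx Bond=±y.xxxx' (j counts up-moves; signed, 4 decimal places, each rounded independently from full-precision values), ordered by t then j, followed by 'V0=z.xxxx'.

(0,0): Delta=0.5852 Bond=-81.7498
(1,0): Delta=0.3027 Bond=-41.4296
(1,1): Delta=0.7983 Bond=-120.0956
(2,0): Delta=0.0000 Bond=0.0000
(2,1): Delta=0.5311 Bond=-79.2341
(2,2): Delta=1.0000 Bond=-160.3529
V0=10.7084

The replicating-portfolio and risk-neutral prices coincide; use p* = (1.02−0.94)/(1.09−0.94) = 0.5333 for the latter.
Terminal payoffs: V(3,0)=0.0000, V(3,1)=0.0000, V(3,2)=12.8966, V(3,3)=41.0546
(2,0): S=139.6088. Δ = (V_up−V_dn)/(S_up−S_dn) = (0.0000−0.0000)/(152.1736−131.2323) = 0.0000. V = [p*·0.0000 + (1−p*)·0.0000]/1.02 = 0.0000. B = V − Δ·S = 0.0000.
(2,1): S=161.8868. Δ = (V_up−V_dn)/(S_up−S_dn) = (12.8966−0.0000)/(176.4566−152.1736) = 0.5311. V = [p*·12.8966 + (1−p*)·0.0000]/1.02 = 6.7433. B = V − Δ·S = -79.2341.
(2,2): S=187.7198. Δ = (V_up−V_dn)/(S_up−S_dn) = (41.0546−12.8966)/(204.6146−176.4566) = 1.0000. V = [p*·41.0546 + (1−p*)·12.8966]/1.02 = 27.3669. B = V − Δ·S = -160.3529.
(1,0): S=148.5200. Δ = (V_up−V_dn)/(S_up−S_dn) = (6.7433−0.0000)/(161.8868−139.6088) = 0.3027. V = [p*·6.7433 + (1−p*)·0.0000]/1.02 = 3.5259. B = V − Δ·S = -41.4296.
(1,1): S=172.2200. Δ = (V_up−V_dn)/(S_up−S_dn) = (27.3669−6.7433)/(187.7198−161.8868) = 0.7983. V = [p*·27.3669 + (1−p*)·6.7433]/1.02 = 17.3947. B = V − Δ·S = -120.0956.
(0,0): S=158.0000. Δ = (V_up−V_dn)/(S_up−S_dn) = (17.3947−3.5259)/(172.2200−148.5200) = 0.5852. V = [p*·17.3947 + (1−p*)·3.5259]/1.02 = 10.7084. B = V − Δ·S = -81.7498.
Root portfolio cost Δ·158+B reproduces V0=10.7084.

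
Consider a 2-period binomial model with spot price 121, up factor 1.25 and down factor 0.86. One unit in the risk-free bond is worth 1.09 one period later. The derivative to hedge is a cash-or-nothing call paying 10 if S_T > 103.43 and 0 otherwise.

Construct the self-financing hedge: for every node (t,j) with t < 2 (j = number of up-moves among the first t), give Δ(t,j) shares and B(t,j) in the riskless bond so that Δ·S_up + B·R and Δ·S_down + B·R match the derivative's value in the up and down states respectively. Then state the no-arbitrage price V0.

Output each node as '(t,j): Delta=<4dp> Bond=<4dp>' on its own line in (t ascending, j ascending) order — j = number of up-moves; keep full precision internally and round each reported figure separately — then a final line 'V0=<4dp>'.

(0,0): Delta=0.0798 Bond=-2.6507
(1,0): Delta=0.2464 Bond=-20.2305
(1,1): Delta=0.0000 Bond=9.1743
V0=7.0002

Since d<R<u, set p* = (R−d)/(u−d) = 0.5897; price each node as the discounted p*-expectation of its children.
Terminal payoffs: V(2,0)=0.0000, V(2,1)=10.0000, V(2,2)=10.0000
  t=1,j=0: stock 104.0600 → up 130.0750 (V=10.0000), down 89.4916 (V=0.0000). Price 5.4105; hedge Δ=0.2464, bond B=-20.2305.
  t=1,j=1: stock 151.2500 → up 189.0625 (V=10.0000), down 130.0750 (V=10.0000). Price 9.1743; hedge Δ=0.0000, bond B=9.1743.
  t=0,j=0: stock 121.0000 → up 151.2500 (V=9.1743), down 104.0600 (V=5.4105). Price 7.0002; hedge Δ=0.0798, bond B=-2.6507.
Check: Δ(0,0)·S0 + B(0,0) = 7.0002 = V0.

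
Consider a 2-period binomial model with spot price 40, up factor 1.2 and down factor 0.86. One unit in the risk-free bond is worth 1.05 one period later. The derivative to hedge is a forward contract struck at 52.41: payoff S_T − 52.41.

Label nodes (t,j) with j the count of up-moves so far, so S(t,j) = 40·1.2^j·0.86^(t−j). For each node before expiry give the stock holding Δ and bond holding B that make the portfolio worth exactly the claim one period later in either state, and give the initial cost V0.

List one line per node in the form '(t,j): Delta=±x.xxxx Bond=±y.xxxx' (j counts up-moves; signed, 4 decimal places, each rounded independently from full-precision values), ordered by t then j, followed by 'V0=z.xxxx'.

No-arbitrage ⇒ martingale measure with p* = (R−d)/(u−d) = 0.5588.
Terminal payoffs: V(2,0)=-22.8260, V(2,1)=-11.1300, V(2,2)=5.1900
Node (1,0) S=34.4000: V=(p*·-11.1300+(1−p*)·-22.8260)/1.05=-15.5143; Δ=(-11.1300−-22.8260)/(41.2800−29.5840)=1.0000; B=V−Δ·S=-49.9143
Node (1,1) S=48.0000: V=(p*·5.1900+(1−p*)·-11.1300)/1.05=-1.9143; Δ=(5.1900−-11.1300)/(57.6000−41.2800)=1.0000; B=V−Δ·S=-49.9143
Node (0,0) S=40.0000: V=(p*·-1.9143+(1−p*)·-15.5143)/1.05=-7.5374; Δ=(-1.9143−-15.5143)/(48.0000−34.4000)=1.0000; B=V−Δ·S=-47.5374
Self-financing check: at every node Δ·S+B equals the discounted successor values.

(0,0): Delta=1.0000 Bond=-47.5374
(1,0): Delta=1.0000 Bond=-49.9143
(1,1): Delta=1.0000 Bond=-49.9143
V0=-7.5374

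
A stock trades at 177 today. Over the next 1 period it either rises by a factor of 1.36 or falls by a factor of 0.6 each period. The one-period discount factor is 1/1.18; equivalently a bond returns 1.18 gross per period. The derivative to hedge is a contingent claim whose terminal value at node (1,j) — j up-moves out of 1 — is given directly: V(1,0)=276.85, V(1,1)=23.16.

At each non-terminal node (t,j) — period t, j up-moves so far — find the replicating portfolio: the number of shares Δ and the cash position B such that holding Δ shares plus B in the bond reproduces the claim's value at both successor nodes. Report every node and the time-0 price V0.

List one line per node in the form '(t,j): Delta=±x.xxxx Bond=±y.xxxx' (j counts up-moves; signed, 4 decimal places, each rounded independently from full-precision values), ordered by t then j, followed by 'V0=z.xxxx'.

(0,0): Delta=-1.8859 Bond=404.3488
V0=70.5462

No-arbitrage ⇒ martingale measure with p* = (R−d)/(u−d) = 0.7632.
Terminal values V(1,·): V(1,0)=276.8500, V(1,1)=23.1600
Node (0,0) S=177.0000: V=(p*·23.1600+(1−p*)·276.8500)/1.18=70.5462; Δ=(23.1600−276.8500)/(240.7200−106.2000)=-1.8859; B=V−Δ·S=404.3488
Root portfolio cost Δ·177+B reproduces V0=70.5462.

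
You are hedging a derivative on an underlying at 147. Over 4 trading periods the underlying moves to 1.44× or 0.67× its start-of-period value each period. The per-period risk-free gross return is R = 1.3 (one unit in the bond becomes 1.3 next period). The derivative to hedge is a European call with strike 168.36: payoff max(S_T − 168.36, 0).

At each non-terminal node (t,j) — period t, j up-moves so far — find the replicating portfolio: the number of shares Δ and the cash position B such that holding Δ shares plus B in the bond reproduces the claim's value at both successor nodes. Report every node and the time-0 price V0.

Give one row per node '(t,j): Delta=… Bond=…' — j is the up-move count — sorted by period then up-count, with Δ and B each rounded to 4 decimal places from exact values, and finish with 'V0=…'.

Risk-neutral probability p* = (R−d)/(u−d) = (1.3−0.67)/(1.44−0.67) = 0.8182.
Terminal payoffs: V(4,0)=0.0000, V(4,1)=0.0000, V(4,2)=0.0000, V(4,3)=125.7296, V(4,4)=463.7131
(3,0): S=44.2122. Δ = (V_up−V_dn)/(S_up−S_dn) = (0.0000−0.0000)/(63.6655−29.6221) = 0.0000. V = [p*·0.0000 + (1−p*)·0.0000]/1.3 = 0.0000. B = V − Δ·S = 0.0000.
(3,1): S=95.0232. Δ = (V_up−V_dn)/(S_up−S_dn) = (0.0000−0.0000)/(136.8333−63.6655) = 0.0000. V = [p*·0.0000 + (1−p*)·0.0000]/1.3 = 0.0000. B = V − Δ·S = 0.0000.
(3,2): S=204.2289. Δ = (V_up−V_dn)/(S_up−S_dn) = (125.7296−0.0000)/(294.0896−136.8333) = 0.7995. V = [p*·125.7296 + (1−p*)·0.0000]/1.3 = 79.1305. B = V − Δ·S = -84.1547.
(3,3): S=438.9396. Δ = (V_up−V_dn)/(S_up−S_dn) = (463.7131−125.7296)/(632.0731−294.0896) = 1.0000. V = [p*·463.7131 + (1−p*)·125.7296]/1.3 = 309.4320. B = V − Δ·S = -129.5077.
(2,0): S=65.9883. Δ = (V_up−V_dn)/(S_up−S_dn) = (0.0000−0.0000)/(95.0232−44.2122) = 0.0000. V = [p*·0.0000 + (1−p*)·0.0000]/1.3 = 0.0000. B = V − Δ·S = 0.0000.
(2,1): S=141.8256. Δ = (V_up−V_dn)/(S_up−S_dn) = (79.1305−0.0000)/(204.2289−95.0232) = 0.7246. V = [p*·79.1305 + (1−p*)·0.0000]/1.3 = 49.8024. B = V − Δ·S = -52.9645.
(2,2): S=304.8192. Δ = (V_up−V_dn)/(S_up−S_dn) = (309.4320−79.1305)/(438.9396−204.2289) = 0.9812. V = [p*·309.4320 + (1−p*)·79.1305]/1.3 = 205.8146. B = V − Δ·S = -93.2782.
(1,0): S=98.4900. Δ = (V_up−V_dn)/(S_up−S_dn) = (49.8024−0.0000)/(141.8256−65.9883) = 0.6567. V = [p*·49.8024 + (1−p*)·0.0000]/1.3 = 31.3442. B = V − Δ·S = -33.3343.
(1,1): S=211.6800. Δ = (V_up−V_dn)/(S_up−S_dn) = (205.8146−49.8024)/(304.8192−141.8256) = 0.9572. V = [p*·205.8146 + (1−p*)·49.8024]/1.3 = 136.4990. B = V − Δ·S = -66.1142.
(0,0): S=147.0000. Δ = (V_up−V_dn)/(S_up−S_dn) = (136.4990−31.3442)/(211.6800−98.4900) = 0.9290. V = [p*·136.4990 + (1−p*)·31.3442]/1.3 = 90.2923. B = V − Δ·S = -46.2725.
Each (Δ,B) replicates both successor values, so the strategy is self-financing and V0 is arbitrage-free.

(0,0): Delta=0.9290 Bond=-46.2725
(1,0): Delta=0.6567 Bond=-33.3343
(1,1): Delta=0.9572 Bond=-66.1142
(2,0): Delta=0.0000 Bond=0.0000
(2,1): Delta=0.7246 Bond=-52.9645
(2,2): Delta=0.9812 Bond=-93.2782
(3,0): Delta=0.0000 Bond=0.0000
(3,1): Delta=0.0000 Bond=0.0000
(3,2): Delta=0.7995 Bond=-84.1547
(3,3): Delta=1.0000 Bond=-129.5077
V0=90.2923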